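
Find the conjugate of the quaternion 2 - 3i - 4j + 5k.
2 + 3i + 4j - 5k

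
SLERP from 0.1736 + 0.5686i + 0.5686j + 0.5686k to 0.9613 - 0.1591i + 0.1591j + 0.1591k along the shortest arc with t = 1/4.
0.4696 + 0.4366i + 0.5426j + 0.5426k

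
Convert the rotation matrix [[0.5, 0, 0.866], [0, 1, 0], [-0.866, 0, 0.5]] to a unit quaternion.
0.866 + 0.5j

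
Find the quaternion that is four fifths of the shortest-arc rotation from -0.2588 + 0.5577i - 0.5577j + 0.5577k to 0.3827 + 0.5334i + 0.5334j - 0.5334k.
-0.3993 - 0.3259i - 0.606j + 0.606k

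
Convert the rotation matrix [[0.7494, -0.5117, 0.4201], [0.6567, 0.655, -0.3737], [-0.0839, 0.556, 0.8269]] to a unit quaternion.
0.8988 + 0.2586i + 0.1402j + 0.325k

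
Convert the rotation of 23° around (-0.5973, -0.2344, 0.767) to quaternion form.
0.9799 - 0.1191i - 0.0467j + 0.1529k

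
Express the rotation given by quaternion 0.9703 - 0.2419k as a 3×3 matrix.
[[0.883, 0.4694, 0], [-0.4694, 0.883, 0], [0, 0, 1]]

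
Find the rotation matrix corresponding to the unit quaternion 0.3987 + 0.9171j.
[[-0.6821, 0, 0.7313], [0, 1, 0], [-0.7313, 0, -0.6821]]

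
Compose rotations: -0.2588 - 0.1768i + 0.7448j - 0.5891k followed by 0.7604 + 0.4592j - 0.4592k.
-0.8093 - 0.0629i + 0.5287j - 0.2479k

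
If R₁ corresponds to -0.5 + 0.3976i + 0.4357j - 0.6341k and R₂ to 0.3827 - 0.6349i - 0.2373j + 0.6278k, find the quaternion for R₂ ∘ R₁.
0.5626 + 0.3466i + 0.1324j - 0.7388k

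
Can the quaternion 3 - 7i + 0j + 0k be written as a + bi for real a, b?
Yes. The quaternion 3 - 7i has j- and k-coefficients y = z = 0, so it lies in the complex subalgebra spanned by 1 and i.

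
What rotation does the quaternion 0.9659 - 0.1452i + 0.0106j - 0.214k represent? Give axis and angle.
axis = (-0.561, 0.041, -0.8268), θ = π/6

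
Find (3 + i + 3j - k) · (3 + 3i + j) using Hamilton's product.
3 + 13i + 9j - 11k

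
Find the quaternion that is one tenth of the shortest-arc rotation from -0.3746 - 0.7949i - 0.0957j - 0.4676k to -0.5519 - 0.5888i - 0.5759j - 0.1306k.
-0.4013 - 0.7889i - 0.1493j - 0.4409k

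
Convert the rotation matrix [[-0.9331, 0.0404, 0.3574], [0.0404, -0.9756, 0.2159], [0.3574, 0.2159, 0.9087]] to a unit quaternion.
0.1829i + 0.1105j + 0.9769k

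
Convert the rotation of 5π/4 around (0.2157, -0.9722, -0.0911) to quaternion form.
-0.3827 + 0.1993i - 0.8982j - 0.0842k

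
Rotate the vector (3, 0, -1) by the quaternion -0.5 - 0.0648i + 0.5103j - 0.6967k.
(-1.055, 2.668, 1.331)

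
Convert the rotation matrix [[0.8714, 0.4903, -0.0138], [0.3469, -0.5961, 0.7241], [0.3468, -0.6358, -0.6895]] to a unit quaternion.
-0.3827 + 0.8884i + 0.2356j + 0.0937k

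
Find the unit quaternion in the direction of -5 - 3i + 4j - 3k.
-0.6509 - 0.3906i + 0.5208j - 0.3906k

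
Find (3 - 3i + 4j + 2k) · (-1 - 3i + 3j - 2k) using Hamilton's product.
-20 - 20i - 7j - 5k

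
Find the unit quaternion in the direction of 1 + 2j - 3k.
0.2673 + 0.5345j - 0.8018k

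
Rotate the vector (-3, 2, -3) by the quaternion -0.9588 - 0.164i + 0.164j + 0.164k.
(-1.051, 3.672, -2.723)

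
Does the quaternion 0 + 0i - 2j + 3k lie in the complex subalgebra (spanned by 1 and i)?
No. The quaternion -2j + 3k has j-coefficient y = -2 and k-coefficient z = 3, not both zero, so it does not lie in the complex subalgebra spanned by 1 and i.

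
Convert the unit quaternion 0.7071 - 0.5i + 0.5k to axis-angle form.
axis = (-√2/2, 0, √2/2), θ = π/2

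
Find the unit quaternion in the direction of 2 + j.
0.8944 + 0.4472j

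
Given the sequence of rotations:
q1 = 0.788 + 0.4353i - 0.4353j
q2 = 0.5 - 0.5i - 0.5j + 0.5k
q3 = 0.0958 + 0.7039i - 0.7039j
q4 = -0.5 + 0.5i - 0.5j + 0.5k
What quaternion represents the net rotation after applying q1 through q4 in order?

q2 · q1 = 0.394 + 0.0413i - 0.394j + 0.8293k
q3 · q2 · q1 = -0.2687 - 0.3025i - 0.8988j - 0.1688k
q4 · q3 · q2 · q1 = -0.0794 + 0.5507i + 0.5169j - 0.6506k
-0.0794 + 0.5507i + 0.5169j - 0.6506k


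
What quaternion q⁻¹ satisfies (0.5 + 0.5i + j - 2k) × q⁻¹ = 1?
0.0909 - 0.0909i - 0.1818j + 0.3636k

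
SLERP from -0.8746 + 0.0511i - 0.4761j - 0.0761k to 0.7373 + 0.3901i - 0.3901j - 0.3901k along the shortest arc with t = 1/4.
-0.9565 - 0.0786i - 0.2749j + 0.0578k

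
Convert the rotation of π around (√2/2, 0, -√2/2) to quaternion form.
0.7071i - 0.7071k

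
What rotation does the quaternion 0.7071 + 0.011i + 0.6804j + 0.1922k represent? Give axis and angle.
axis = (0.0156, 0.9622, 0.2718), θ = π/2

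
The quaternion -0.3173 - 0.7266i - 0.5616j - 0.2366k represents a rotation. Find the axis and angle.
axis = (-0.7662, -0.5922, -0.2495), θ = 217°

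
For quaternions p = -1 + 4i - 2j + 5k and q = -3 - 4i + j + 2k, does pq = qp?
No: pq = 11 - 17i - 23j - 21k ≠ 11 + i + 33j - 13k = qp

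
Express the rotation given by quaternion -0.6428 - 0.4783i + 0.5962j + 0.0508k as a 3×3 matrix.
[[0.2839, -0.505, -0.8151], [-0.6356, 0.5373, -0.5543], [0.7179, 0.6755, -0.1685]]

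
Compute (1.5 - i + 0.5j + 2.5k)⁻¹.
0.1538 + 0.1026i - 0.0513j - 0.2564k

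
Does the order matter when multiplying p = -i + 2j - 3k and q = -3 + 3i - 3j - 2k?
Yes: pq = 3 - 10i - 17j + 6k ≠ 3 + 16i + 5j + 12k = qp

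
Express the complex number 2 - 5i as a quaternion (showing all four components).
2 - 5i + 0j + 0k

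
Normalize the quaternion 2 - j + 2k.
0.6667 - 0.3333j + 0.6667k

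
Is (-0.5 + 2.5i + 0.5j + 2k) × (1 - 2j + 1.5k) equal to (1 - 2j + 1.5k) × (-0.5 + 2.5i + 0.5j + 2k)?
No: pq = -2.5 + 7.25i - 2.25j - 3.75k ≠ -2.5 - 2.25i + 5.25j + 6.25k = qp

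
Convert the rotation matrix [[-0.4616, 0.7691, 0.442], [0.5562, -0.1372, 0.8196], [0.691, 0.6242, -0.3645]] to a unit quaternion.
-0.0958 + 0.5099i + 0.6498j + 0.5555k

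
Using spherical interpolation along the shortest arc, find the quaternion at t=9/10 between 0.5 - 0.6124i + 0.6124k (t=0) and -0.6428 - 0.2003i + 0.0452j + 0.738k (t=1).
-0.5474 - 0.2747i + 0.0433j + 0.7893k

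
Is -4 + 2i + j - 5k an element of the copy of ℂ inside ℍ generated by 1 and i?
No. The quaternion -4 + 2i + j - 5k has j-coefficient y = 1 and k-coefficient z = -5, not both zero, so it does not lie in the complex subalgebra spanned by 1 and i.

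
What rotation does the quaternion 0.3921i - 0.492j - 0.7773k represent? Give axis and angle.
axis = (0.3921, -0.492, -0.7773), θ = π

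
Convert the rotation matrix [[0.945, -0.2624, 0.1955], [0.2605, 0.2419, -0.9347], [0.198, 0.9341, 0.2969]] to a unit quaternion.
0.788 + 0.5929i - 0.0008j + 0.1659k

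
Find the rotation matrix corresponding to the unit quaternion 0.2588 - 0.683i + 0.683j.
[[0.067, -0.933, 0.3535], [-0.933, 0.067, 0.3535], [-0.3535, -0.3535, -0.866]]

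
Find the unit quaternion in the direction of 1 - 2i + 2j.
0.3333 - 0.6667i + 0.6667j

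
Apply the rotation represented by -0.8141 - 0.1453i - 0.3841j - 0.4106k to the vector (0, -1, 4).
(3.536, -0.305, 2.099)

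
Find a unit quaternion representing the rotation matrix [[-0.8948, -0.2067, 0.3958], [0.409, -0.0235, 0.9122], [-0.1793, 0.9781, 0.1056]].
0.2164 + 0.0761i + 0.6644j + 0.7113k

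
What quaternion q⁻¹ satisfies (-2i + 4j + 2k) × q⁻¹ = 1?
0.0833i - 0.1667j - 0.0833k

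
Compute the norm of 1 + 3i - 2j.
√14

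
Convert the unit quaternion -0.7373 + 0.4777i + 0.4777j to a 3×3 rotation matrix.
[[0.5436, 0.4564, -0.7044], [0.4564, 0.5436, 0.7044], [0.7044, -0.7044, 0.0872]]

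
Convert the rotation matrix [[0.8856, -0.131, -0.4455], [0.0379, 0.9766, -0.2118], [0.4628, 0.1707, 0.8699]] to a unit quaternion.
0.9659 + 0.099i - 0.2351j + 0.0437k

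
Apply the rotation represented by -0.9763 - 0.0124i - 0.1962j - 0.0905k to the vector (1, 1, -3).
(-0.421, 1.131, -3.089)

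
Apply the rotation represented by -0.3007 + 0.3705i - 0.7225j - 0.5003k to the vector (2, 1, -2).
(-2.053, -2.136, -0.473)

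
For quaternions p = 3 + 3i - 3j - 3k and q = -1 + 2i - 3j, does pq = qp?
No: pq = -18 - 6i - 12j ≠ -18 + 12i + 6k = qp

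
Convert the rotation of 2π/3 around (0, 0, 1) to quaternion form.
0.5 + 0.866k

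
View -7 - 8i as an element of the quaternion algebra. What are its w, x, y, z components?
-7 - 8i + 0j + 0k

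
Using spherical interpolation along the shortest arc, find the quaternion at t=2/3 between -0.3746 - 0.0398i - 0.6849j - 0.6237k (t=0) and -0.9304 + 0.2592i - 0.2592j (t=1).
-0.8349 + 0.176i - 0.4605j - 0.2448k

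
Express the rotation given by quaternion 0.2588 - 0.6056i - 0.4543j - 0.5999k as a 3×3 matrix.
[[-0.1325, 0.8608, 0.4915], [0.2397, -0.4533, 0.8585], [0.9617, 0.2316, -0.1463]]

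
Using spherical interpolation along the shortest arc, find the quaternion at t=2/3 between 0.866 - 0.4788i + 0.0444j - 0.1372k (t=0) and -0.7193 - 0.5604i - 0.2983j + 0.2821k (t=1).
0.9021 + 0.2298i + 0.245j - 0.2708k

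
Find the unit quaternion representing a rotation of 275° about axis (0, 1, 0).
-0.7373 + 0.6756j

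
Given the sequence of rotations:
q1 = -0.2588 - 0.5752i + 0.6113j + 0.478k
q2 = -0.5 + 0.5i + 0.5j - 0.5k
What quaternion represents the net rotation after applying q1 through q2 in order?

q2 · q1 = 0.3503 + 0.7028i - 0.3865j + 0.4837k
0.3503 + 0.7028i - 0.3865j + 0.4837k


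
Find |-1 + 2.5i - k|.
2.872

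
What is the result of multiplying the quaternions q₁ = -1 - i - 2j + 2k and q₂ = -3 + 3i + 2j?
10 - 4i + 10j - 2k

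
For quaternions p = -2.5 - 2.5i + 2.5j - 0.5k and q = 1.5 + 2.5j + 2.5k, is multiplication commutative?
No: pq = -8.75 + 3.75i + 3.75j - 13.25k ≠ -8.75 - 11.25i - 8.75j - 0.75k = qp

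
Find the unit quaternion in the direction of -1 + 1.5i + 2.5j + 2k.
-0.2722 + 0.4082i + 0.6804j + 0.5443k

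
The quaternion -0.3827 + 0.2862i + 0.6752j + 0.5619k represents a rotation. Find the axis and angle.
axis = (0.3098, 0.7308, 0.6082), θ = 5π/4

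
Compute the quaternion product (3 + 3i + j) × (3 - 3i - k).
18 - i + 6j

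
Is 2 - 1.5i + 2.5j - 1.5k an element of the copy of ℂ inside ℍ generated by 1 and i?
No. The quaternion 2 - 1.5i + 2.5j - 1.5k has j-coefficient y = 2.5 and k-coefficient z = -1.5, not both zero, so it does not lie in the complex subalgebra spanned by 1 and i.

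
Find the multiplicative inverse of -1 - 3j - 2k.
-0.0714 + 0.2143j + 0.1429k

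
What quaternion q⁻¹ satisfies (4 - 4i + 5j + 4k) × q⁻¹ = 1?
0.0548 + 0.0548i - 0.0685j - 0.0548k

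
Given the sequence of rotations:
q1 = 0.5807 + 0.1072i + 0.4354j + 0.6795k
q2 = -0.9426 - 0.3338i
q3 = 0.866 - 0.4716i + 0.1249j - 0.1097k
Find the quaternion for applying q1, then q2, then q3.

q2 · q1 = -0.5116 - 0.2949i - 0.1836j - 0.7858k
q3 · q2 · q1 = -0.6454 - 0.1324i - 0.5611j - 0.501k
-0.6454 - 0.1324i - 0.5611j - 0.501k


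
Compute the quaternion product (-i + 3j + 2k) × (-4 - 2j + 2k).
2 + 14i - 10j - 6k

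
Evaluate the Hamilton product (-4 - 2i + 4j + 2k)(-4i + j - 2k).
-8 + 6i - 16j + 22k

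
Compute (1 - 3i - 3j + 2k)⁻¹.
0.0435 + 0.1304i + 0.1304j - 0.087k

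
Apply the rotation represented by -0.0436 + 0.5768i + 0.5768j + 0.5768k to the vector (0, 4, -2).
(1.633, -2.755, 3.122)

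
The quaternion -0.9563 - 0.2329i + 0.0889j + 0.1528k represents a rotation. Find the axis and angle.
axis = (-0.7965, 0.304, 0.5226), θ = 326°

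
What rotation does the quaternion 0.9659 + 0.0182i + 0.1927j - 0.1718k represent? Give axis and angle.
axis = (0.0703, 0.7446, -0.6638), θ = π/6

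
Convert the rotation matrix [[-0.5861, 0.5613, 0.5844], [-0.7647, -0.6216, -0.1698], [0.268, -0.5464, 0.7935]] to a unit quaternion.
-0.3827 + 0.246i - 0.2067j + 0.8662k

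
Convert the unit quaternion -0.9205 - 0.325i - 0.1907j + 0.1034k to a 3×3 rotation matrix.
[[0.9059, 0.3143, 0.2839], [-0.0664, 0.7674, -0.6378], [-0.4183, 0.5589, 0.716]]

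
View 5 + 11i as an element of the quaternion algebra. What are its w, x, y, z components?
5 + 11i + 0j + 0k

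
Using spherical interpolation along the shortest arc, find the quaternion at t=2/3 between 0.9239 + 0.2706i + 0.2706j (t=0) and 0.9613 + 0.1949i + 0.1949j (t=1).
0.9502 + 0.2205i + 0.2205j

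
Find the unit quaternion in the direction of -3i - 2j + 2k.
-0.7276i - 0.4851j + 0.4851k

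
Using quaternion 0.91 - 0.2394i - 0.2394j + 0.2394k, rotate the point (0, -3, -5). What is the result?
(3.715, -3.918, -2.203)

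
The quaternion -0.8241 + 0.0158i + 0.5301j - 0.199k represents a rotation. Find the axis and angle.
axis = (0.0279, 0.9358, -0.3513), θ = 291°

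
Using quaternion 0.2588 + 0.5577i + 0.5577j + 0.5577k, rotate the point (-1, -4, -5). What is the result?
(-5.643, -1.601, -2.756)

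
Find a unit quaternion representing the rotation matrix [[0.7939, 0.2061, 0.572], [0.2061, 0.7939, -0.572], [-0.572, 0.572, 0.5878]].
0.891 + 0.321i + 0.321j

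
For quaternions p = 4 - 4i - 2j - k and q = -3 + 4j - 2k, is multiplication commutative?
No: pq = -6 + 20i + 14j - 21k ≠ -6 + 4i + 30j + 11k = qp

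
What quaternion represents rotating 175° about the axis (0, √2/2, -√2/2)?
0.0436 + 0.7064j - 0.7064k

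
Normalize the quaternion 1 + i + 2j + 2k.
0.3162 + 0.3162i + 0.6325j + 0.6325k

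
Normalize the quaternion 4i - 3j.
0.8i - 0.6j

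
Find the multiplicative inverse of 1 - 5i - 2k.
0.0333 + 0.1667i + 0.0667k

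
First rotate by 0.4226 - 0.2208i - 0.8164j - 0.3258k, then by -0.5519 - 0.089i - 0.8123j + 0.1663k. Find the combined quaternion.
-0.8619 + 0.4847i + 0.0416j + 0.1434k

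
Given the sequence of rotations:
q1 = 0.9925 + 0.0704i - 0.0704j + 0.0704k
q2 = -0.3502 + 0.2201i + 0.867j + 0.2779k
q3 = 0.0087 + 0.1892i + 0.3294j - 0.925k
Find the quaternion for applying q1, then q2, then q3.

q2 · q1 = -0.3216 + 0.2744i + 0.8892j + 0.1746k
q3 · q2 · q1 = -0.1861 + 0.8216i - 0.3851j + 0.3768k
-0.1861 + 0.8216i - 0.3851j + 0.3768k


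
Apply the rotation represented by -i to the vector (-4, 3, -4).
(-4, -3, 4)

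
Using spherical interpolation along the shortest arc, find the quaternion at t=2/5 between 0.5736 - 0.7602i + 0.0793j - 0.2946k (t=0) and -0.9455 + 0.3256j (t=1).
0.8288 - 0.5135i - 0.0984j - 0.199k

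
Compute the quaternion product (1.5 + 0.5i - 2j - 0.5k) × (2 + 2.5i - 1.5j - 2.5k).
-2.5 + 9i - 6.25j - 0.5k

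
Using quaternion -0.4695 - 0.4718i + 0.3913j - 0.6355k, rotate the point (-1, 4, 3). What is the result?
(-3.053, -4.06, -0.439)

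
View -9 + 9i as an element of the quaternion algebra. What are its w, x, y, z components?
-9 + 9i + 0j + 0k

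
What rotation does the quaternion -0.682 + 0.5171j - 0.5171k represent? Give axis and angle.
axis = (0, √2/2, -√2/2), θ = 266°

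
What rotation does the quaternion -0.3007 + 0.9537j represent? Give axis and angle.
axis = (0, 1, 0), θ = 215°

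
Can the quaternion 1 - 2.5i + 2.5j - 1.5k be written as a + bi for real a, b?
No. The quaternion 1 - 2.5i + 2.5j - 1.5k has j-coefficient y = 2.5 and k-coefficient z = -1.5, not both zero, so it does not lie in the complex subalgebra spanned by 1 and i.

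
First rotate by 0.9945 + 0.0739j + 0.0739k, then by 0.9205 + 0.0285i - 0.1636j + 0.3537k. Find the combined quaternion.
0.9014 - 0.0099i - 0.0968j + 0.4219k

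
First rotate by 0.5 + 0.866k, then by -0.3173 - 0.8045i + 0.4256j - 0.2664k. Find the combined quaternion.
0.0721 - 0.0337i + 0.9095j - 0.408k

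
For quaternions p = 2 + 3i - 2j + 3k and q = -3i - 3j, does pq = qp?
No: pq = 3 + 3i - 15j - 15k ≠ 3 - 15i + 3j + 15k = qp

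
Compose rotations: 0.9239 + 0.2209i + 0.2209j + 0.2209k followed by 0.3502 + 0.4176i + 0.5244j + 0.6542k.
-0.0291 + 0.4345i + 0.6141j + 0.6582k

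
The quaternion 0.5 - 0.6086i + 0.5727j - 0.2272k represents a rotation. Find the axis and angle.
axis = (-0.7028, 0.6613, -0.2623), θ = 2π/3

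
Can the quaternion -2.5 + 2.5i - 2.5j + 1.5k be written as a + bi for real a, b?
No. The quaternion -2.5 + 2.5i - 2.5j + 1.5k has j-coefficient y = -2.5 and k-coefficient z = 1.5, not both zero, so it does not lie in the complex subalgebra spanned by 1 and i.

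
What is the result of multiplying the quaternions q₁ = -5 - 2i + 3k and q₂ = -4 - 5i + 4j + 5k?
-5 + 21i - 25j - 45k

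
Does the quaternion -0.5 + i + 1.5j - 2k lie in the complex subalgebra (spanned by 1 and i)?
No. The quaternion -0.5 + i + 1.5j - 2k has j-coefficient y = 1.5 and k-coefficient z = -2, not both zero, so it does not lie in the complex subalgebra spanned by 1 and i.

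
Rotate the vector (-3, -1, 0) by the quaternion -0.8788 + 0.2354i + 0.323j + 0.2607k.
(-2.577, 0.165, -1.826)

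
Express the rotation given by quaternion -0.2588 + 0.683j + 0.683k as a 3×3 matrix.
[[-0.866, 0.3535, -0.3535], [-0.3535, 0.067, 0.933], [0.3535, 0.933, 0.067]]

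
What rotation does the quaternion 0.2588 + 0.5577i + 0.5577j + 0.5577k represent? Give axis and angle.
axis = (√3/3, √3/3, √3/3), θ = 5π/6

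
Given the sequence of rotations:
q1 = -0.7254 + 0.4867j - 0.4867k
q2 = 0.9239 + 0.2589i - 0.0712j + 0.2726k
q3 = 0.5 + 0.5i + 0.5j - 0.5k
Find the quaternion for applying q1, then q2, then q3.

q2 · q1 = -0.5029 - 0.2858i + 0.6273j - 0.5214k
q3 · q2 · q1 = -0.6829 - 0.3414i + 0.4658j + 0.4473k
-0.6829 - 0.3414i + 0.4658j + 0.4473k


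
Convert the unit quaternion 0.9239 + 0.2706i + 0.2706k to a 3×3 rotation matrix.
[[0.8536, -0.5, 0.1464], [0.5, 0.7071, -0.5], [0.1464, 0.5, 0.8536]]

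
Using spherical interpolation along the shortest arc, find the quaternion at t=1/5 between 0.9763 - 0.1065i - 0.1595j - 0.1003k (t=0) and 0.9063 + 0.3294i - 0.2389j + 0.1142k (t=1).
0.9819 - 0.0179i - 0.1793j - 0.0577k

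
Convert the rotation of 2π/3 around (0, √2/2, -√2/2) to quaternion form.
0.5 + 0.6124j - 0.6124k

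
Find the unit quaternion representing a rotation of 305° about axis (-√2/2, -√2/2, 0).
-0.887 - 0.3265i - 0.3265j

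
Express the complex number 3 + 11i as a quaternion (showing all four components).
3 + 11i + 0j + 0k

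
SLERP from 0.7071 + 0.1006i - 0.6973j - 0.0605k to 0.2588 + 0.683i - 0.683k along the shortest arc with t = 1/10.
0.7082 + 0.1866i - 0.6645j - 0.1484k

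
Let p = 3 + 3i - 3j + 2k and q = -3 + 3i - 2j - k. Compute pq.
-22 + 7i + 12j - 6k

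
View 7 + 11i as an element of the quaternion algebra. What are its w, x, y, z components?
7 + 11i + 0j + 0k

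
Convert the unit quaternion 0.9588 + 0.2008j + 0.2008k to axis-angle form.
axis = (0, √2/2, √2/2), θ = 33°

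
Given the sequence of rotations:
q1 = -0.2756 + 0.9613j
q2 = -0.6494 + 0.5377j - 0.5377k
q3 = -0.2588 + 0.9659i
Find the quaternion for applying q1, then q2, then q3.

q2 · q1 = -0.3379 + 0.5169i - 0.7725j + 0.1482k
q3 · q2 · q1 = -0.4118 - 0.4602i + 0.0568j - 0.7845k
-0.4118 - 0.4602i + 0.0568j - 0.7845k


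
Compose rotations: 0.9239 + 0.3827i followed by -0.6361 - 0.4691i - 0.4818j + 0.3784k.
-0.4082 - 0.6768i - 0.3003j + 0.534k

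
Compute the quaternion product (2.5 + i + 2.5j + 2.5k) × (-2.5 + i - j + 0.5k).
-6 + 3.75i - 6.75j - 8.5k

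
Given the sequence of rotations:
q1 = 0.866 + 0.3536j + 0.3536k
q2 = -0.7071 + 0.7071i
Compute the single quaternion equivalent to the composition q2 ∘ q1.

q2 · q1 = -0.6123 + 0.6123i - 0.5001j
-0.6123 + 0.6123i - 0.5001j


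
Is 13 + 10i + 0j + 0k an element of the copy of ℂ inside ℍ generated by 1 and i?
Yes. The quaternion 13 + 10i has j- and k-coefficients y = z = 0, so it lies in the complex subalgebra spanned by 1 and i.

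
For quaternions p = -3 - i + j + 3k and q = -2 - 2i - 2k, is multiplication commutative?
No: pq = 10 + 6i - 10j + 2k ≠ 10 + 10i + 6j - 2k = qp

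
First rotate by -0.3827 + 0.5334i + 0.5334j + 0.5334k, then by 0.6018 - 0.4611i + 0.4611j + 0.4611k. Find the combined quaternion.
-0.4763 + 0.4975i + 0.6364j - 0.3474k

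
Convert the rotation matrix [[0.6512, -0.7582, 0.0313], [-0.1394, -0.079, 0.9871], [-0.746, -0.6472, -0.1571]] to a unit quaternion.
0.5948 - 0.6869i + 0.3267j + 0.2601k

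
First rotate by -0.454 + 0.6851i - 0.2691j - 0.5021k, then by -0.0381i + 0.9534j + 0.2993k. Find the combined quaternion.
0.4329 - 0.3809i - 0.2469j - 0.7788k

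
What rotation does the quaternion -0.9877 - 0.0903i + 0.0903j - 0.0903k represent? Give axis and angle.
axis = (-√3/3, √3/3, -√3/3), θ = 342°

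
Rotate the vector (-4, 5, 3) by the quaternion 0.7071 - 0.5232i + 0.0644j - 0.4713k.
(2.559, 5.015, -4.279)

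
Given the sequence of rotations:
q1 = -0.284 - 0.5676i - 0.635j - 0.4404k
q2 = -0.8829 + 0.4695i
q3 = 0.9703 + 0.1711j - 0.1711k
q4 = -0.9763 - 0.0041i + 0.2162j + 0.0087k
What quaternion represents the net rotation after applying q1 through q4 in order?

q2 · q1 = 0.5172 + 0.3678i + 0.7674j + 0.0907k
q3 · q2 · q1 = 0.3861 + 0.5037i + 0.7702j - 0.0634k
q4 · q3 · q2 · q1 = -0.5408 - 0.5138i - 0.6643j - 0.0468k
-0.5408 - 0.5138i - 0.6643j - 0.0468k


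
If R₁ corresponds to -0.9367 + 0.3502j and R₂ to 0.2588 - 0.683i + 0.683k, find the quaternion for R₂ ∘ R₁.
-0.2424 + 0.4006i + 0.0906j - 0.879k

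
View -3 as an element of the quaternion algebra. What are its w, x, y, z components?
-3 + 0i + 0j + 0k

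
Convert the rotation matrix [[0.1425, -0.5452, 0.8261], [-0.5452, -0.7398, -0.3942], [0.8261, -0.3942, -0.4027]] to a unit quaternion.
0.7558i - 0.3607j + 0.5465k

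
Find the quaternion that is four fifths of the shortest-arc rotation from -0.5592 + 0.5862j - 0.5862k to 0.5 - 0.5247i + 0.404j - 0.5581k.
0.298 - 0.4681i + 0.5155j - 0.653k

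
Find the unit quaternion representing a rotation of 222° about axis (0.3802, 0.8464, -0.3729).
-0.3584 + 0.3549i + 0.7902j - 0.3481k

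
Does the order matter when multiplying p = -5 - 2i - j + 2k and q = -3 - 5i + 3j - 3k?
Yes: pq = 14 + 28i - 28j - 2k ≠ 14 + 34i + 4j + 20k = qp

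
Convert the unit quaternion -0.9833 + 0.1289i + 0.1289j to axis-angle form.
axis = (√2/2, √2/2, 0), θ = 339°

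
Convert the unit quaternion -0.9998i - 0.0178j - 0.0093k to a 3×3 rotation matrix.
[[0.9992, 0.0356, 0.0186], [0.0356, -0.9994, 0.0003], [0.0186, 0.0003, -0.9998]]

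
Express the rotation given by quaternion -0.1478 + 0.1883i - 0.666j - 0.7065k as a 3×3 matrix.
[[-0.8854, -0.4597, -0.0692], [-0.042, -0.0692, 0.9967], [-0.4629, 0.8854, 0.042]]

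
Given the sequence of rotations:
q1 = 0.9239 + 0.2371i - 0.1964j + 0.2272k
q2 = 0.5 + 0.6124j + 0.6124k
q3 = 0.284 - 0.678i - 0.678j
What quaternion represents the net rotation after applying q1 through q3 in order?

q2 · q1 = 0.4431 + 0.378i + 0.6128j + 0.5342k
q3 · q2 · q1 = 0.7976 - 0.5553i + 0.2358j - 0.0075k
0.7976 - 0.5553i + 0.2358j - 0.0075k


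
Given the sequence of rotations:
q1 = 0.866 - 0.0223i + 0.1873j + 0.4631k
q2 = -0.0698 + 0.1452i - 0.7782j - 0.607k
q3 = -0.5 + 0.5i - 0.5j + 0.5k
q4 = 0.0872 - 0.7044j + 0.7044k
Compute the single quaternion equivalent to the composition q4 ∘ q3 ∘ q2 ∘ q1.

q2 · q1 = 0.3696 - 0.1194i - 0.7407j - 0.5481k
q3 · q2 · q1 = -0.2214 + 0.8889i + 0.3999j + 0.0288k
q4 · q3 · q2 · q1 = 0.2421 - 0.2245i + 0.817j + 0.4727k
0.2421 - 0.2245i + 0.817j + 0.4727k


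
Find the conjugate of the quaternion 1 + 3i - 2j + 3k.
1 - 3i + 2j - 3k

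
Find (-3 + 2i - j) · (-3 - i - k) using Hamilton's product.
11 - 2i + 5j + 2k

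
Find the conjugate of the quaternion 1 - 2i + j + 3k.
1 + 2i - j - 3k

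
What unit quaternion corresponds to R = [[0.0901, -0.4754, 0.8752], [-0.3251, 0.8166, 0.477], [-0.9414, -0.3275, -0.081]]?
0.6756 - 0.2977i + 0.6722j + 0.0556k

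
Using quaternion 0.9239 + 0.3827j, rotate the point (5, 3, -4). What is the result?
(0.707, 3, -6.364)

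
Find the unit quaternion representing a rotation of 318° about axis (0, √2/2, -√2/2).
-0.9336 + 0.2534j - 0.2534k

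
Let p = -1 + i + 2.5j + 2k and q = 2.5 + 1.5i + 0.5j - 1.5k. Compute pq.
-2.25 - 3.75i + 10.25j + 3.25k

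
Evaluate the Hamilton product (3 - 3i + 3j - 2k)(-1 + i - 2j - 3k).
-7i - 20j - 4k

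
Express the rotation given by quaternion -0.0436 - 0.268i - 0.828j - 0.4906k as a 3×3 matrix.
[[-0.8525, 0.401, 0.3352], [0.4866, 0.375, 0.7891], [0.1908, 0.8358, -0.5148]]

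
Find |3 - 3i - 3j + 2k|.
√31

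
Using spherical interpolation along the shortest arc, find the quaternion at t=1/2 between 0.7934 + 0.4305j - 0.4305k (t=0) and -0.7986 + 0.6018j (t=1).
0.9602 - 0.1033j - 0.2596k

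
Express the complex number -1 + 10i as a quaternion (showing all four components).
-1 + 10i + 0j + 0k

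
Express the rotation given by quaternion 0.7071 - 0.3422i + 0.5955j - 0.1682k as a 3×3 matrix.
[[0.2342, -0.1697, 0.9573], [-0.6454, 0.7092, 0.2836], [-0.727, -0.6843, 0.0566]]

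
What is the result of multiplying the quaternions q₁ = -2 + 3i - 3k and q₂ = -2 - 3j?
4 - 15i + 6j - 3k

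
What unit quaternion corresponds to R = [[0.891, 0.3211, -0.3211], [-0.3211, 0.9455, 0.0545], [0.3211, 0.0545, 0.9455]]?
0.9724 - 0.1651j - 0.1651k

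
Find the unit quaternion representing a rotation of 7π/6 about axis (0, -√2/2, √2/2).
-0.2588 - 0.683j + 0.683k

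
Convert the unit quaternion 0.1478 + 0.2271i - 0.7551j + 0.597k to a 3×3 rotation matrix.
[[-0.8532, -0.5194, 0.0479], [-0.1665, 0.184, -0.9687], [0.4944, -0.8345, -0.2435]]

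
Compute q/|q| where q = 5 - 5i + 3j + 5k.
0.5455 - 0.5455i + 0.3273j + 0.5455k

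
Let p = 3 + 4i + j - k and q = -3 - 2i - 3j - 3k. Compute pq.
-1 - 24i + 2j - 16k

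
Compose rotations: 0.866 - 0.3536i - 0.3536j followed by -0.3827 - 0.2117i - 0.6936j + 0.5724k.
-0.6515 + 0.1544i - 0.6677j + 0.3253k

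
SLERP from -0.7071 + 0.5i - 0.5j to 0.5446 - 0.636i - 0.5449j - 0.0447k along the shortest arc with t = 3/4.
-0.6686 + 0.6806i + 0.2974j + 0.037k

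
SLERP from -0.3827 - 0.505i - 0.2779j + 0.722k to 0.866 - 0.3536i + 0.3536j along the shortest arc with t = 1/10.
-0.4838 - 0.4355i - 0.314j + 0.6912k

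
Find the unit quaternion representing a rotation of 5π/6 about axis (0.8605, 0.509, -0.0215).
0.2588 + 0.8312i + 0.4917j - 0.0208k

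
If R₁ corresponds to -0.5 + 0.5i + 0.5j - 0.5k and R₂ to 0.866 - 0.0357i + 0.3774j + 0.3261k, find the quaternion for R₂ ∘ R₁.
-0.4408 + 0.0991i + 0.3895j - 0.8026k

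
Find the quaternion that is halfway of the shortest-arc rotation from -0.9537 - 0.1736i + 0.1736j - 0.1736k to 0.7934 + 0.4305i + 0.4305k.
-0.8948 - 0.3094i + 0.0889j - 0.3094k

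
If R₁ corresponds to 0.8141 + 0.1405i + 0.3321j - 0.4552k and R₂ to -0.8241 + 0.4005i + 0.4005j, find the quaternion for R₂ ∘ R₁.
-0.8602 + 0.028i + 0.2347j + 0.4519k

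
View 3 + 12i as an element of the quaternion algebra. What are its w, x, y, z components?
3 + 12i + 0j + 0k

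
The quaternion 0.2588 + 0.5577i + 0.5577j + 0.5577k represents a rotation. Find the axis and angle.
axis = (√3/3, √3/3, √3/3), θ = 5π/6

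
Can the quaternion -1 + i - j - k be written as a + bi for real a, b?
No. The quaternion -1 + i - j - k has j-coefficient y = -1 and k-coefficient z = -1, not both zero, so it does not lie in the complex subalgebra spanned by 1 and i.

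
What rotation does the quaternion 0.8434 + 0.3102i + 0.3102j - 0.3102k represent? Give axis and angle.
axis = (√3/3, √3/3, -√3/3), θ = 65°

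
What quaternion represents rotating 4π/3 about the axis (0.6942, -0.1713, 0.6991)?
-0.5 + 0.6012i - 0.1484j + 0.6054k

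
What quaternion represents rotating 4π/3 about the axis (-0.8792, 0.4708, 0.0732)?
-0.5 - 0.7614i + 0.4077j + 0.0634k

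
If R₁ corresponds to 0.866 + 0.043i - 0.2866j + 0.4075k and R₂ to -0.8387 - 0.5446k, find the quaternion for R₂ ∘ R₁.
-0.5044 - 0.1921i + 0.217j - 0.8134k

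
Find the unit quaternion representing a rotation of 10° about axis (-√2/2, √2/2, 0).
0.9962 - 0.0616i + 0.0616j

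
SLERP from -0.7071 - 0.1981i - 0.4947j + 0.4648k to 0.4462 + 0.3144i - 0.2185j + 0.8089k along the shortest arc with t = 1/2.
-0.1754 + 0.0782i - 0.4795j + 0.8563k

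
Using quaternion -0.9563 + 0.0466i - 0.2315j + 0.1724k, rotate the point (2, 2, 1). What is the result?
(2.742, 1.179, -0.303)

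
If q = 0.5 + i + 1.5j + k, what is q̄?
0.5 - i - 1.5j - k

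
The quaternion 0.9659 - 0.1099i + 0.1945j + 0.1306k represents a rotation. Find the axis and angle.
axis = (-0.4247, 0.7516, 0.5047), θ = π/6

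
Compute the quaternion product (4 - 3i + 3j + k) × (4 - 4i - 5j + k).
18 - 20i - 9j + 35k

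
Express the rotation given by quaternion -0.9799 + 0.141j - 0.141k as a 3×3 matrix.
[[0.9205, -0.2763, -0.2763], [0.2763, 0.9602, -0.0398], [0.2763, -0.0398, 0.9602]]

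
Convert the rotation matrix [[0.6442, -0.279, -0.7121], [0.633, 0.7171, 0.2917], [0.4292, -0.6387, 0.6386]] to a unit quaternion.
0.866 - 0.2686i - 0.3295j + 0.2633k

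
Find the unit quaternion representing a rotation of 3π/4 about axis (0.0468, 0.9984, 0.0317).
0.3827 + 0.0432i + 0.9224j + 0.0293k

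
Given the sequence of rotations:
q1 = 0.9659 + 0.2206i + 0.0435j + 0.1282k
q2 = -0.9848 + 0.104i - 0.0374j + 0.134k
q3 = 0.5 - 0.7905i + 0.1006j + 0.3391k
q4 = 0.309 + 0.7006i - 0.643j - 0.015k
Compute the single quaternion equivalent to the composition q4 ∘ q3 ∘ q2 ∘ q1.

q2 · q1 = -0.9897 - 0.1274i - 0.0627j + 0.016k
q3 · q2 · q1 = -0.5947 + 0.7415i - 0.1615j - 0.2652k
q4 · q3 · q2 · q1 = -0.8111 - 0.0194i + 0.5072j + 0.2906k
-0.8111 - 0.0194i + 0.5072j + 0.2906k


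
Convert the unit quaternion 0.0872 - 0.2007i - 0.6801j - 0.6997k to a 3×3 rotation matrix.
[[-0.9042, 0.395, 0.1623], [0.151, -0.0597, 0.9867], [0.3995, 0.9167, -0.0056]]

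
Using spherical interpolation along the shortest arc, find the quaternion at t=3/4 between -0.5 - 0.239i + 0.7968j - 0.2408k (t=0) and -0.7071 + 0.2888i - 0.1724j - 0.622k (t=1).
-0.7666 + 0.1683i + 0.1133j - 0.6093k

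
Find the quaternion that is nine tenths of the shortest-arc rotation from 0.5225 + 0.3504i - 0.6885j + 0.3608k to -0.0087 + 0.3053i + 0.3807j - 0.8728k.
0.0719 - 0.2431i - 0.4405j + 0.8612k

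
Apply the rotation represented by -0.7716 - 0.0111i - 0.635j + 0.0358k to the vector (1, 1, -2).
(-1.698, 1.081, -1.396)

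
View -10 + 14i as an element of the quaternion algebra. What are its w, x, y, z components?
-10 + 14i + 0j + 0k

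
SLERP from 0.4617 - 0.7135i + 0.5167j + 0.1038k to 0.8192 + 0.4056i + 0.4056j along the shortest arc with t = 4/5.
0.8501 + 0.1733i + 0.4966j + 0.0273k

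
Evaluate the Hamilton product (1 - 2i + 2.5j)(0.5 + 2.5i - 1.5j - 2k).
9.25 - 3.5i - 4.25j - 5.25k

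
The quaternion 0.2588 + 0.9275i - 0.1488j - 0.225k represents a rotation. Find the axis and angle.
axis = (0.9602, -0.154, -0.2329), θ = 5π/6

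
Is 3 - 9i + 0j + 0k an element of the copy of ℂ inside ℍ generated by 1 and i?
Yes. The quaternion 3 - 9i has j- and k-coefficients y = z = 0, so it lies in the complex subalgebra spanned by 1 and i.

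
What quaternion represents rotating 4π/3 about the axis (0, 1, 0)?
-0.5 + 0.866j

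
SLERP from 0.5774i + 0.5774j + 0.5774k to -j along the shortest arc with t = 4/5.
0.1343i + 0.9818j + 0.1343k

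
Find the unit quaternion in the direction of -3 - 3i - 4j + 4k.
-0.4243 - 0.4243i - 0.5657j + 0.5657k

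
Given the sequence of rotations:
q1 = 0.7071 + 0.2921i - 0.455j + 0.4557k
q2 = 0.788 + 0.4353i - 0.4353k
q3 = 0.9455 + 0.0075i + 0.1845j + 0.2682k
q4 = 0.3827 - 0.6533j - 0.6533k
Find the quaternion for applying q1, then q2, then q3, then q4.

q2 · q1 = 0.6284 + 0.3399i - 0.6841j - 0.1468k
q3 · q2 · q1 = 0.7572 + 0.4825i - 0.4386j - 0.0381k
q4 · q3 · q2 · q1 = -0.0216 - 0.077i - 0.9777j - 0.194k
-0.0216 - 0.077i - 0.9777j - 0.194k


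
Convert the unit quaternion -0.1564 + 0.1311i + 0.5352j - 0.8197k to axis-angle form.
axis = (0.1327, 0.5419, -0.8299), θ = 198°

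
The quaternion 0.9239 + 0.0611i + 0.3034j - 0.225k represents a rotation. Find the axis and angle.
axis = (0.1597, 0.7929, -0.588), θ = π/4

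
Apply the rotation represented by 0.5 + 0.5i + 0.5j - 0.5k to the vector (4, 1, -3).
(1, 3, -4)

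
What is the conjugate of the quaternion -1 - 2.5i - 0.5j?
-1 + 2.5i + 0.5j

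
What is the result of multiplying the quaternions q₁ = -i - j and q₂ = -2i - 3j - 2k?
-5 + 2i - 2j + k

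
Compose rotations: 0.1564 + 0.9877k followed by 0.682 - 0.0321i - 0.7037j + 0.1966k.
-0.0875 - 0.7001i - 0.0784j + 0.7044k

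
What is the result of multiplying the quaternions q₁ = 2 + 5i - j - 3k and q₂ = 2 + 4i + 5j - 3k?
-20 + 36i + 11j + 17k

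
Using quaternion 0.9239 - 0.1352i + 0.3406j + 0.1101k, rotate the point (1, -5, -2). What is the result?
(1.022, -5.234, -1.248)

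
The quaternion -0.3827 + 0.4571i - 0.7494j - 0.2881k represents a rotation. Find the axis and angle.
axis = (0.4948, -0.8111, -0.3118), θ = 5π/4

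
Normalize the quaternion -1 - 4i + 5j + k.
-0.1525 - 0.61i + 0.7625j + 0.1525k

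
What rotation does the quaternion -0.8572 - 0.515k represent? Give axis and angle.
axis = (0, 0, -1), θ = 298°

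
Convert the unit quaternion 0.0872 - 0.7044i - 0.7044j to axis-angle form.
axis = (-√2/2, -√2/2, 0), θ = 170°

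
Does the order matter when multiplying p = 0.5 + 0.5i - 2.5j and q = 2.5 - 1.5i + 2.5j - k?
Yes: pq = 8.25 + 3i - 4.5j - 3k ≠ 8.25 - 2i - 5.5j + 2k = qp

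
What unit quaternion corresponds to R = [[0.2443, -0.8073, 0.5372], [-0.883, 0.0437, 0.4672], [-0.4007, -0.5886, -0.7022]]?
-0.3827 + 0.6897i - 0.6127j + 0.0495k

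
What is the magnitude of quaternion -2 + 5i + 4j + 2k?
7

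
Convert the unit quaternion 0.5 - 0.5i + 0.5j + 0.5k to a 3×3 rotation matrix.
[[0, -1, 0], [0, 0, 1], [-1, 0, 0]]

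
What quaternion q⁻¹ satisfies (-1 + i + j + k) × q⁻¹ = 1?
-0.25 - 0.25i - 0.25j - 0.25k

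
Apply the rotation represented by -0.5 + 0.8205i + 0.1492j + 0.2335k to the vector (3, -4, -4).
(-0.31, -1.705, 6.164)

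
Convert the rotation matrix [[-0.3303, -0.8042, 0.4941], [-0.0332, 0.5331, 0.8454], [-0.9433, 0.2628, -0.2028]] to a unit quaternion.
0.5 - 0.2913i + 0.7187j + 0.3855k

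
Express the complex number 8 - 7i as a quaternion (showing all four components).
8 - 7i + 0j + 0k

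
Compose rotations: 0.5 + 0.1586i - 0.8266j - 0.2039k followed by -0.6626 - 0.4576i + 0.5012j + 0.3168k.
0.2202 - 0.1742i + 0.7552j + 0.5923k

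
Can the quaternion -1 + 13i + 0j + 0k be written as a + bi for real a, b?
Yes. The quaternion -1 + 13i has j- and k-coefficients y = z = 0, so it lies in the complex subalgebra spanned by 1 and i.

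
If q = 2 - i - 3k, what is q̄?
2 + i + 3k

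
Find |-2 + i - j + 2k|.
√10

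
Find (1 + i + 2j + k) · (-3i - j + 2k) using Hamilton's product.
3 + 2i - 6j + 7k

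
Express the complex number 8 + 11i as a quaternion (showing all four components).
8 + 11i + 0j + 0k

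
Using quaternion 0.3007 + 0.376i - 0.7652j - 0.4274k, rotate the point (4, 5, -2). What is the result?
(-2.174, -2.426, 5.864)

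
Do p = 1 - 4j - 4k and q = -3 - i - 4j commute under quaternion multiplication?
No: pq = -19 - 17i + 12j + 8k ≠ -19 + 15i + 4j + 16k = qp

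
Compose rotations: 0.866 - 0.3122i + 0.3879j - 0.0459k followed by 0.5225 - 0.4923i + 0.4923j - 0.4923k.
0.0852 - 0.4211i + 0.7601j - 0.4876k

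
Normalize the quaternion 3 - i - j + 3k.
0.6708 - 0.2236i - 0.2236j + 0.6708k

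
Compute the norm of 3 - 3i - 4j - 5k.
√59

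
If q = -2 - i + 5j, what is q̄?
-2 + i - 5j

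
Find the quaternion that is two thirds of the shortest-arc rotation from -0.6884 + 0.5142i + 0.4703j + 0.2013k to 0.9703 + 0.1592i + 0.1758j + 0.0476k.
-0.9938 + 0.0852i + 0.0555j + 0.0443k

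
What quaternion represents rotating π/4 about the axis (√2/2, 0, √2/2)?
0.9239 + 0.2706i + 0.2706k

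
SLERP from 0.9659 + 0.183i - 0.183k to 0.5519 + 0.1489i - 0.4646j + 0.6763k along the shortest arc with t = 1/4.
0.9683 + 0.1971i - 0.1426j + 0.0562k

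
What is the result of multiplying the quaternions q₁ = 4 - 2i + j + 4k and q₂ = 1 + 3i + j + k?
5 + 7i + 19j + 3k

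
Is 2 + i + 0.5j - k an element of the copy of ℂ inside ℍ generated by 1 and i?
No. The quaternion 2 + i + 0.5j - k has j-coefficient y = 0.5 and k-coefficient z = -1, not both zero, so it does not lie in the complex subalgebra spanned by 1 and i.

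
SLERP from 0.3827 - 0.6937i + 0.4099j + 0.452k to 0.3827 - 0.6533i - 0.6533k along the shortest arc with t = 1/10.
0.4148 - 0.7466i + 0.3902j + 0.3439k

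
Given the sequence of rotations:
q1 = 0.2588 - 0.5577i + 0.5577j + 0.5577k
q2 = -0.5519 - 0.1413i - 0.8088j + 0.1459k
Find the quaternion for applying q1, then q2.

q2 · q1 = 0.1481 - 0.2612i - 0.5197j - 0.7999k
0.1481 - 0.2612i - 0.5197j - 0.7999k


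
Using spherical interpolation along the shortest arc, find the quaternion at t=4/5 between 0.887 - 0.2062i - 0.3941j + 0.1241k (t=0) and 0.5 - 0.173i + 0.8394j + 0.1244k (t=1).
0.7069 - 0.2162i + 0.6569j + 0.1487k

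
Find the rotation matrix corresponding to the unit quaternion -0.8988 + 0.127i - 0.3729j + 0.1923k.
[[0.6479, 0.251, 0.7192], [-0.4404, 0.8938, 0.0849], [-0.6215, -0.3717, 0.6896]]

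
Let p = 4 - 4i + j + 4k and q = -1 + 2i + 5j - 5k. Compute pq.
19 - 13i + 7j - 46k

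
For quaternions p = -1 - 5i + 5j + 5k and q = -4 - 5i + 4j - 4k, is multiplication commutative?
No: pq = -21 - 15i - 69j - 11k ≠ -21 + 65i + 21j - 21k = qp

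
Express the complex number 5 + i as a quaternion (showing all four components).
5 + i + 0j + 0k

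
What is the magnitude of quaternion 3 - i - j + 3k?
√20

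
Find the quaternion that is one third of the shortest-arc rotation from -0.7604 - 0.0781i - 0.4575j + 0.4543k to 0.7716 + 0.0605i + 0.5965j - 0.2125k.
-0.7709 - 0.0729i - 0.5084j + 0.3768k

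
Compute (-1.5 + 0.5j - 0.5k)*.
-1.5 - 0.5j + 0.5k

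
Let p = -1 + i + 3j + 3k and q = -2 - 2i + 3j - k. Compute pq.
-2 - 12i - 14j + 4k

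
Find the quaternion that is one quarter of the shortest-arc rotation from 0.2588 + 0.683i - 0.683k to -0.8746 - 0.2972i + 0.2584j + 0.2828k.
0.4554 + 0.6294i - 0.0736j - 0.6253k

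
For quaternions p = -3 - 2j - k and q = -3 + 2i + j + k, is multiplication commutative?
No: pq = 12 - 7i + j + 4k ≠ 12 - 5i + 5j - 4k = qp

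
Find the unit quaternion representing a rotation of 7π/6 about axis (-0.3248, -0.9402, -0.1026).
-0.2588 - 0.3137i - 0.9082j - 0.0991k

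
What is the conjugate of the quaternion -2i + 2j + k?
2i - 2j - k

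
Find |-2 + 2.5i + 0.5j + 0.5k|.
3.279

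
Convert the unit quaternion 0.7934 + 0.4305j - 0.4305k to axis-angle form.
axis = (0, √2/2, -√2/2), θ = 75°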